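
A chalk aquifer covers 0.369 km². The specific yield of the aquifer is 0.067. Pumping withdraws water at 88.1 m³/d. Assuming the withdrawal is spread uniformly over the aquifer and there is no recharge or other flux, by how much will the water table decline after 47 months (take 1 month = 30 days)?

Δh ≈ 5.02 m

A = 0.369 km² = 3.69 × 10^5 m²
t = 47 months = 1410 d
ΔV = Q × t = 88.1 m³/d × 1410 d = 1.242 × 10^5 m³
Δh = ΔV / (Sy × A) = 1.242 × 10^5 / (0.067 × 3.69 × 10^5) = 5.025 m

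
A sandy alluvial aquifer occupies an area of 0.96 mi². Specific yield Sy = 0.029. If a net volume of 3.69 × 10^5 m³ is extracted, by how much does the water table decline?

A = 0.96 mi² = 2.486 × 10^6 m²
Δh = ΔV / (Sy × A) = 3.69 × 10^5 m³ / (0.029 × 2.486 × 10^6 m²) = 5.118 m

Δh ≈ 5.12 m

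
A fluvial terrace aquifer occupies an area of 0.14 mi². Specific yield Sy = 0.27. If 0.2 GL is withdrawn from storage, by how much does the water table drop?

Δh ≈ 2.04 m

A = 0.14 mi² = 3.626 × 10^5 m²
ΔV = 0.2 GL = 2 × 10^5 m³
Δh = ΔV / (Sy × A) = 2 × 10^5 m³ / (0.27 × 3.626 × 10^5 m²) = 2.043 m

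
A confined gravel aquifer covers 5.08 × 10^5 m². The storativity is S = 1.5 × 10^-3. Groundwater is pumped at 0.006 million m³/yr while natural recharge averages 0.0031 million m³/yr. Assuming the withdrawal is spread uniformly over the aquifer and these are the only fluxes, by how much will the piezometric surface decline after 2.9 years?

Net abstraction = 0.006 − 0.0031 = 0.0029 million m³/yr
Q_net = 0.0029 million m³/yr = 7.945 m³/d
t = 2.9 years = 1058 d
ΔV = Q × t = 7.945 m³/d × 1058 d = 8410 m³
Δh = ΔV / (S × A) = 8410 / (0.0015 × 5.08 × 10^5) = 11.04 m

Δh ≈ 11 m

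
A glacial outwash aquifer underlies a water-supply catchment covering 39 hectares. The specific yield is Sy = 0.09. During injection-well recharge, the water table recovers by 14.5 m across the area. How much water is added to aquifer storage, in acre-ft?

ΔV ≈ 413 acre-ft

A = 39 hectares = 3.9 × 10^5 m²
ΔV = Sy × A × Δh = 0.09 × 3.9 × 10^5 m² × 14.5 m = 5.09 × 10^5 m³
ΔV = 5.09 × 10^5 m³ = 412.6 acre-ft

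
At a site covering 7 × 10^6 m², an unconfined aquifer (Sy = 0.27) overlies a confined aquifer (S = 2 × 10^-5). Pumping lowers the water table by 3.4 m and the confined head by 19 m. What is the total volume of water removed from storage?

Unconfined: ΔV_u = Sy × A × Δh_u = 0.27 × 7 × 10^6 × 3.4 = 6.426 × 10^6 m³
Confined: ΔV_c = S × A × Δh_c = 2 × 10^-5 × 7 × 10^6 × 19 = 2660 m³
Total ΔV = 6.426 × 10^6 + 2660 = 6.429 × 10^6 m³

ΔV ≈ 6.43 × 10^6 m³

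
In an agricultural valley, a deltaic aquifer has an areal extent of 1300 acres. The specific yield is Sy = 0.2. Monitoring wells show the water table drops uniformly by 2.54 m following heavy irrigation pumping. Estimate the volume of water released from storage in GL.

A = 1300 acres = 5.261 × 10^6 m²
ΔV = Sy × A × Δh = 0.2 × 5.261 × 10^6 m² × 2.54 m = 2.673 × 10^6 m³
ΔV = 2.673 × 10^6 m³ = 2.673 GL

ΔV ≈ 2.67 GL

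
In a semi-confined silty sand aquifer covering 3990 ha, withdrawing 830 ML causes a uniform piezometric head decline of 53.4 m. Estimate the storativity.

S ≈ 3.9 × 10^-4

A = 3990 ha = 3.99 × 10^7 m²
ΔV = 830 ML = 8.3 × 10^5 m³
S = ΔV / (A × Δh) = 8.3 × 10^5 m³ / (3.99 × 10^7 m² × 53.4 m) = 3.896 × 10^-4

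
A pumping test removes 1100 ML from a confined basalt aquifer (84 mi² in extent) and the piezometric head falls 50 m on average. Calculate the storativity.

A = 84 mi² = 2.176 × 10^8 m²
ΔV = 1100 ML = 1.1 × 10^6 m³
S = ΔV / (A × Δh) = 1.1 × 10^6 m³ / (2.176 × 10^8 m² × 50 m) = 1.011 × 10^-4

S ≈ 1 × 10^-4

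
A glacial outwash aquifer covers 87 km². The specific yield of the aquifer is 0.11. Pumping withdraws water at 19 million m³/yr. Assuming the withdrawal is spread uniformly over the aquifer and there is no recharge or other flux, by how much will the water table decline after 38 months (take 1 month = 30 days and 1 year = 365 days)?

Δh ≈ 6.2 m

A = 87 km² = 8.7 × 10^7 m²
Q = 19 million m³/yr = 52050 m³/d
t = 38 months = 1140 d
ΔV = Q × t = 52050 m³/d × 1140 d = 5.934 × 10^7 m³
Δh = ΔV / (Sy × A) = 5.934 × 10^7 / (0.11 × 8.7 × 10^7) = 6.201 m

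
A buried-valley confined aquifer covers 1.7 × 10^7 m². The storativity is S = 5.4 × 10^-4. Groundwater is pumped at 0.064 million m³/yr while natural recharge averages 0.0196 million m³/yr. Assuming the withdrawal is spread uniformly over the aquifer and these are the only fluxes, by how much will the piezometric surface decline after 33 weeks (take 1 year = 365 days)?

Net abstraction = 0.064 − 0.0196 = 0.0444 million m³/yr
Q_net = 0.0444 million m³/yr = 121.6 m³/d
t = 33 weeks = 231 d
ΔV = Q × t = 121.6 m³/d × 231 d = 28100 m³
Δh = ΔV / (S × A) = 28100 / (5.4 × 10^-4 × 1.7 × 10^7) = 3.061 m

Δh ≈ 3.06 m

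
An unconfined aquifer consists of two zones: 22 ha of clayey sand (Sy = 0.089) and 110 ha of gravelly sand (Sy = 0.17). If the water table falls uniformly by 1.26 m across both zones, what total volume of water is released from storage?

A₁ = 22 ha = 2.2 × 10^5 m²; A₂ = 110 ha = 1.1 × 10^6 m²
ΔV₁ = 0.089 × 2.2 × 10^5 × 1.26 = 24670 m³
ΔV₂ = 0.17 × 1.1 × 10^6 × 1.26 = 2.356 × 10^5 m³
ΔV = ΔV₁ + ΔV₂ = 2.603 × 10^5 m³

ΔV ≈ 2.6 × 10^5 m³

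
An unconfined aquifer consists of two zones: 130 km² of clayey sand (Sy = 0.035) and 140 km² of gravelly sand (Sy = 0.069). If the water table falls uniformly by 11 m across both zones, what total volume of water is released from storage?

A₁ = 130 km² = 1.3 × 10^8 m²; A₂ = 140 km² = 1.4 × 10^8 m²
ΔV₁ = 0.035 × 1.3 × 10^8 × 11 = 5.005 × 10^7 m³
ΔV₂ = 0.069 × 1.4 × 10^8 × 11 = 1.063 × 10^8 m³
ΔV = ΔV₁ + ΔV₂ = 1.563 × 10^8 m³

ΔV ≈ 1.56 × 10^8 m³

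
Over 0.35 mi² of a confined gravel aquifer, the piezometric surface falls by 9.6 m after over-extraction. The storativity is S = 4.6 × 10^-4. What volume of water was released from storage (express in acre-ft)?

ΔV ≈ 3.25 acre-ft

A = 0.35 mi² = 9.065 × 10^5 m²
ΔV = S × A × Δh = 4.6 × 10^-4 × 9.065 × 10^5 m² × 9.6 m = 4003 m³
ΔV = 4003 m³ = 3.245 acre-ft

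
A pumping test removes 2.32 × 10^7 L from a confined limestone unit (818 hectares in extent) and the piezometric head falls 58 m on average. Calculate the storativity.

S ≈ 4.9 × 10^-5

A = 818 hectares = 8.18 × 10^6 m²
ΔV = 2.32 × 10^7 L = 23200 m³
S = ΔV / (A × Δh) = 23200 m³ / (8.18 × 10^6 m² × 58 m) = 4.89 × 10^-5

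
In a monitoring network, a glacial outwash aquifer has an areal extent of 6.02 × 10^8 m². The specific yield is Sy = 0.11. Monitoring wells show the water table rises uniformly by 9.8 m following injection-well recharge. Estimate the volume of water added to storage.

ΔV = Sy × A × Δh = 0.11 × 6.02 × 10^8 m² × 9.8 m = 6.49 × 10^8 m³

ΔV ≈ 6.49 × 10^8 m³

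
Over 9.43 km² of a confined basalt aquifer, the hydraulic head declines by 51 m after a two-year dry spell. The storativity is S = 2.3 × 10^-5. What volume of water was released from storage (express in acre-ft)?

ΔV ≈ 8.97 acre-ft

A = 9.43 km² = 9.43 × 10^6 m²
ΔV = S × A × Δh = 2.3 × 10^-5 × 9.43 × 10^6 m² × 51 m = 11060 m³
ΔV = 11060 m³ = 8.968 acre-ft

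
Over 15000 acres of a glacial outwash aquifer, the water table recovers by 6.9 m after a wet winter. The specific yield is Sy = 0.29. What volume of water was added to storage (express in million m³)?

A = 15000 acres = 6.07 × 10^7 m²
ΔV = Sy × A × Δh = 0.29 × 6.07 × 10^7 m² × 6.9 m = 1.215 × 10^8 m³
ΔV = 1.215 × 10^8 m³ = 121.5 million m³

ΔV ≈ 121 million m³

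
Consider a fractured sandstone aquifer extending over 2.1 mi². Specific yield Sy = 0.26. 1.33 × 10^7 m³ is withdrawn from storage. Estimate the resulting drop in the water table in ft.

Δh ≈ 30.9 ft

A = 2.1 mi² = 5.439 × 10^6 m²
Δh = ΔV / (Sy × A) = 1.33 × 10^7 m³ / (0.26 × 5.439 × 10^6 m²) = 9.405 m
Δh = 9.405 m = 30.86 ft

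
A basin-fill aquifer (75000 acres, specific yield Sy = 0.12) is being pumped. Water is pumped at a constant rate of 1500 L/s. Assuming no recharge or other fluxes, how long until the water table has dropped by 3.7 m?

A = 75000 acres = 3.035 × 10^8 m²
ΔV = Sy × A × Δh = 0.12 × 3.035 × 10^8 × 3.7 = 1.348 × 10^8 m³
Q = 1500 L/s = 1.296 × 10^5 m³/d
t = ΔV / Q = 1.348 × 10^8 m³ / 1.296 × 10^5 m³/d = 1040 d

t ≈ 1040 days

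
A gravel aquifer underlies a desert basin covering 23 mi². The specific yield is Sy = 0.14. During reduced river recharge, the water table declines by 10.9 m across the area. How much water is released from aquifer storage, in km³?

A = 23 mi² = 5.957 × 10^7 m²
ΔV = Sy × A × Δh = 0.14 × 5.957 × 10^7 m² × 10.9 m = 9.09 × 10^7 m³
ΔV = 9.09 × 10^7 m³ = 0.0909 km³

ΔV ≈ 0.0909 km³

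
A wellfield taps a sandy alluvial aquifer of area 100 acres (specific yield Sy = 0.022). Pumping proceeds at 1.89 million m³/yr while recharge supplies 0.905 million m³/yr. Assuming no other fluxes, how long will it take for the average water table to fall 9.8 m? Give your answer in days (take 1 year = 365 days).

A = 100 acres = 4.047 × 10^5 m²
ΔV = Sy × A × Δh = 0.022 × 4.047 × 10^5 × 9.8 = 87250 m³
Net withdrawal = 1.89 − 0.905 = 0.985 million m³/yr = 2699 m³/d
t = ΔV / Q = 87250 m³ / 2699 m³/d = 32.33 d

t ≈ 32.3 days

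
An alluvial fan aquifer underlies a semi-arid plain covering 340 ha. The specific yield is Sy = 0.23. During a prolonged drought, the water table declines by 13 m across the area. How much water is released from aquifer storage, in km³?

A = 340 ha = 3.4 × 10^6 m²
ΔV = Sy × A × Δh = 0.23 × 3.4 × 10^6 m² × 13 m = 1.017 × 10^7 m³
ΔV = 1.017 × 10^7 m³ = 0.01017 km³

ΔV ≈ 0.0102 km³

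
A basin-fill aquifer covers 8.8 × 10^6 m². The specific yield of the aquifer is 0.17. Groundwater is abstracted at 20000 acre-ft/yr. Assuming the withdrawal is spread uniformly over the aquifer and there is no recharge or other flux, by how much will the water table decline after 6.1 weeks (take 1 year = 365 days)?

Q = 20000 acre-ft/yr = 67590 m³/d
t = 6.1 weeks = 42.7 d
ΔV = Q × t = 67590 m³/d × 42.7 d = 2.886 × 10^6 m³
Δh = ΔV / (Sy × A) = 2.886 × 10^6 / (0.17 × 8.8 × 10^6) = 1.929 m

Δh ≈ 1.93 m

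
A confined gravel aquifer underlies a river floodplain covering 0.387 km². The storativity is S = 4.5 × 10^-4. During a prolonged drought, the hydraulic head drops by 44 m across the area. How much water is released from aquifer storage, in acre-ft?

A = 0.387 km² = 3.87 × 10^5 m²
ΔV = S × A × Δh = 4.5 × 10^-4 × 3.87 × 10^5 m² × 44 m = 7663 m³
ΔV = 7663 m³ = 6.212 acre-ft

ΔV ≈ 6.21 acre-ft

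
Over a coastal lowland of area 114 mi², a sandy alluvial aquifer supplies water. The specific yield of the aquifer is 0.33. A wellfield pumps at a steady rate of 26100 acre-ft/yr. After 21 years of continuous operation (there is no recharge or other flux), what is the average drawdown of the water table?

Δh ≈ 6.94 m

A = 114 mi² = 2.953 × 10^8 m²
Q = 26100 acre-ft/yr = 88200 m³/d
t = 21 years = 7665 d
ΔV = Q × t = 88200 m³/d × 7665 d = 6.761 × 10^8 m³
Δh = ΔV / (Sy × A) = 6.761 × 10^8 / (0.33 × 2.953 × 10^8) = 6.939 m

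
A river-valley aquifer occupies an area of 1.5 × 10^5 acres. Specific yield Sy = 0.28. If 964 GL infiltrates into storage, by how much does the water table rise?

A = 1.5 × 10^5 acres = 6.07 × 10^8 m²
ΔV = 964 GL = 9.64 × 10^8 m³
Δh = ΔV / (Sy × A) = 9.64 × 10^8 m³ / (0.28 × 6.07 × 10^8 m²) = 5.672 m

Δh ≈ 5.67 m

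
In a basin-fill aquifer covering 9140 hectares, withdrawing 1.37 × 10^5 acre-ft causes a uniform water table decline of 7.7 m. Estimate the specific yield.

A = 9140 hectares = 9.14 × 10^7 m²
ΔV = 1.37 × 10^5 acre-ft = 1.69 × 10^8 m³
Sy = ΔV / (A × Δh) = 1.69 × 10^8 m³ / (9.14 × 10^7 m² × 7.7 m) = 0.2401

Sy ≈ 0.24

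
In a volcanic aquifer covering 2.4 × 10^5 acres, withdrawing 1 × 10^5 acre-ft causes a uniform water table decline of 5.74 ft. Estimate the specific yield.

Sy ≈ 0.073

A = 2.4 × 10^5 acres = 9.712 × 10^8 m²
Δh = 5.74 ft = 1.75 m
ΔV = 1 × 10^5 acre-ft = 1.233 × 10^8 m³
Sy = ΔV / (A × Δh) = 1.233 × 10^8 m³ / (9.712 × 10^8 m² × 1.75 m) = 0.07259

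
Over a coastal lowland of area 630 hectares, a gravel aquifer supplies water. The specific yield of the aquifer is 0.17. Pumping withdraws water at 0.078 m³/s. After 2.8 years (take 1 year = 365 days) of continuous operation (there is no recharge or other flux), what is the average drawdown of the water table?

Δh ≈ 6.43 m

A = 630 hectares = 6.3 × 10^6 m²
Q = 0.078 m³/s = 6739 m³/d
t = 2.8 years = 1022 d
ΔV = Q × t = 6739 m³/d × 1022 d = 6.887 × 10^6 m³
Δh = ΔV / (Sy × A) = 6.887 × 10^6 / (0.17 × 6.3 × 10^6) = 6.431 m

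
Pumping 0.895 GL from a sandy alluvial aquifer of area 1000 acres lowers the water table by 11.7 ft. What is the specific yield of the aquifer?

Sy ≈ 0.062

A = 1000 acres = 4.047 × 10^6 m²
Δh = 11.7 ft = 3.566 m
ΔV = 0.895 GL = 8.95 × 10^5 m³
Sy = ΔV / (A × Δh) = 8.95 × 10^5 m³ / (4.047 × 10^6 m² × 3.566 m) = 0.06202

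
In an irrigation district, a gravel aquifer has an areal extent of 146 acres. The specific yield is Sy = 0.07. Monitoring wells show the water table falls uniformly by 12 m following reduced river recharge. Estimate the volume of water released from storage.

A = 146 acres = 5.908 × 10^5 m²
ΔV = Sy × A × Δh = 0.07 × 5.908 × 10^5 m² × 12 m = 4.963 × 10^5 m³

ΔV ≈ 4.96 × 10^5 m³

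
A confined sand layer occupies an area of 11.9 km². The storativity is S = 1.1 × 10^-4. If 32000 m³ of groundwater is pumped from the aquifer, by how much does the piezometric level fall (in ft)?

Δh ≈ 80.2 ft

A = 11.9 km² = 1.19 × 10^7 m²
Δh = ΔV / (S × A) = 32000 m³ / (1.1 × 10^-4 × 1.19 × 10^7 m²) = 24.45 m
Δh = 24.45 m = 80.2 ft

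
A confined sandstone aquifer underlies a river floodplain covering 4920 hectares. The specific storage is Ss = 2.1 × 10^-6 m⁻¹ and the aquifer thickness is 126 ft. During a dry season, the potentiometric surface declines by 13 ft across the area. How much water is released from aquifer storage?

ΔV ≈ 15700 m³

b = 126 ft = 38.4 m
S = Ss × b = 2.1 × 10^-6 m⁻¹ × 38.4 m = 8.065 × 10^-5
A = 4920 hectares = 4.92 × 10^7 m²
Δh = 13 ft = 3.962 m
ΔV = S × A × Δh = 8.065 × 10^-5 × 4.92 × 10^7 m² × 3.962 m = 15720 m³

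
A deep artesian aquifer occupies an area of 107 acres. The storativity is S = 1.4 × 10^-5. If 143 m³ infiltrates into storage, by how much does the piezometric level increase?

Δh ≈ 23.6 m

A = 107 acres = 4.33 × 10^5 m²
Δh = ΔV / (S × A) = 143 m³ / (1.4 × 10^-5 × 4.33 × 10^5 m²) = 23.59 m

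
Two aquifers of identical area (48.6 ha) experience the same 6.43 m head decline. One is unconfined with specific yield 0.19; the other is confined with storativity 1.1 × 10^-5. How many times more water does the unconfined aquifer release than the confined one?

ΔV_u / ΔV_c ≈ 17300

A = 48.6 ha = 4.86 × 10^5 m²
Unconfined: ΔV_u = Sy × A × Δh = 0.19 × 4.86 × 10^5 × 6.43 = 5.937 × 10^5 m³
Confined: ΔV_c = S × A × Δh = 1.1 × 10^-5 × 4.86 × 10^5 × 6.43 = 34.37 m³
Ratio = ΔV_u / ΔV_c = Sy / S = 0.19 / 1.1 × 10^-5 = 17270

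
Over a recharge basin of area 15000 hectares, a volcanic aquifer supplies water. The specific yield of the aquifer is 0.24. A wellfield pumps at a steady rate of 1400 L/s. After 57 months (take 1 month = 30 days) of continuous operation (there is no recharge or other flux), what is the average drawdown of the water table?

Δh ≈ 5.75 m

A = 15000 hectares = 1.5 × 10^8 m²
Q = 1400 L/s = 1.21 × 10^5 m³/d
t = 57 months = 1710 d
ΔV = Q × t = 1.21 × 10^5 m³/d × 1710 d = 2.068 × 10^8 m³
Δh = ΔV / (Sy × A) = 2.068 × 10^8 / (0.24 × 1.5 × 10^8) = 5.746 m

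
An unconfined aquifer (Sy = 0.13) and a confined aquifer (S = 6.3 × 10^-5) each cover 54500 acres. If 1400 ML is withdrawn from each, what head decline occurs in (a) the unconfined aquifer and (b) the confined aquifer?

Δh_u ≈ 0.0488 m; Δh_c ≈ 101 m

A = 54500 acres = 2.206 × 10^8 m²
ΔV = 1400 ML = 1.4 × 10^6 m³
Unconfined: Δh_u = ΔV/(Sy·A) = 1.4 × 10^6/(0.13 × 2.206 × 10^8) = 0.04883 m
Confined: Δh_c = ΔV/(S·A) = 1.4 × 10^6/(6.3 × 10^-5 × 2.206 × 10^8) = 100.8 m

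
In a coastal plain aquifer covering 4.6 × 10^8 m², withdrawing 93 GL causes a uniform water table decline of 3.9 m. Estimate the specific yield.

ΔV = 93 GL = 9.3 × 10^7 m³
Sy = ΔV / (A × Δh) = 9.3 × 10^7 m³ / (4.6 × 10^8 m² × 3.9 m) = 0.05184

Sy ≈ 0.052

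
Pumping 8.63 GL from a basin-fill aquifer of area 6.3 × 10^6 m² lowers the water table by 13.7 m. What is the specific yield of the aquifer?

ΔV = 8.63 GL = 8.63 × 10^6 m³
Sy = ΔV / (A × Δh) = 8.63 × 10^6 m³ / (6.3 × 10^6 m² × 13.7 m) = 0.09999

Sy ≈ 0.1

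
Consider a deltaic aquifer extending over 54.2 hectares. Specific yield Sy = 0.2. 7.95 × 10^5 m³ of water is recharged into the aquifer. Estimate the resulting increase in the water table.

A = 54.2 hectares = 5.42 × 10^5 m²
Δh = ΔV / (Sy × A) = 7.95 × 10^5 m³ / (0.2 × 5.42 × 10^5 m²) = 7.334 m

Δh ≈ 7.33 m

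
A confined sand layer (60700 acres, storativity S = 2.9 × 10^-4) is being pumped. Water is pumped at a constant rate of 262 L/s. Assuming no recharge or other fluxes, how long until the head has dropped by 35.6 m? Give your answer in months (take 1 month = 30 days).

A = 60700 acres = 2.456 × 10^8 m²
ΔV = S × A × Δh = 2.9 × 10^-4 × 2.456 × 10^8 × 35.6 = 2.536 × 10^6 m³
Q = 262 L/s = 22640 m³/d
t = ΔV / Q = 2.536 × 10^6 m³ / 22640 m³/d = 112 d
t = 112 d ≈ 3.734 months

t ≈ 3.73 months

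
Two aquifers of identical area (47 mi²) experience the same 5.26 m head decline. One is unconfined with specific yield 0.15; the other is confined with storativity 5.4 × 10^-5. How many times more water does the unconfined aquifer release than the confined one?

ΔV_u / ΔV_c ≈ 2780

A = 47 mi² = 1.217 × 10^8 m²
Unconfined: ΔV_u = Sy × A × Δh = 0.15 × 1.217 × 10^8 × 5.26 = 9.604 × 10^7 m³
Confined: ΔV_c = S × A × Δh = 5.4 × 10^-5 × 1.217 × 10^8 × 5.26 = 34580 m³
Ratio = ΔV_u / ΔV_c = Sy / S = 0.15 / 5.4 × 10^-5 = 2778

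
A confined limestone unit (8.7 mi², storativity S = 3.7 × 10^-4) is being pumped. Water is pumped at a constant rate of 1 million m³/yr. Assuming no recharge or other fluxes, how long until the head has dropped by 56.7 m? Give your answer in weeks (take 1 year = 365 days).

A = 8.7 mi² = 2.253 × 10^7 m²
ΔV = S × A × Δh = 3.7 × 10^-4 × 2.253 × 10^7 × 56.7 = 4.727 × 10^5 m³
Q = 1 million m³/yr = 2740 m³/d
t = ΔV / Q = 4.727 × 10^5 m³ / 2740 m³/d = 172.5 d
t = 172.5 d ≈ 24.65 weeks

t ≈ 24.6 weeks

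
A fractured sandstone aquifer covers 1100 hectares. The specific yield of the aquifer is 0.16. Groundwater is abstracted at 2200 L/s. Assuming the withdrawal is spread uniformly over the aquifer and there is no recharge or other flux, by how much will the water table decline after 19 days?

Δh ≈ 2.05 m

A = 1100 hectares = 1.1 × 10^7 m²
Q = 2200 L/s = 1.901 × 10^5 m³/d
ΔV = Q × t = 1.901 × 10^5 m³/d × 19 d = 3.612 × 10^6 m³
Δh = ΔV / (Sy × A) = 3.612 × 10^6 / (0.16 × 1.1 × 10^7) = 2.052 m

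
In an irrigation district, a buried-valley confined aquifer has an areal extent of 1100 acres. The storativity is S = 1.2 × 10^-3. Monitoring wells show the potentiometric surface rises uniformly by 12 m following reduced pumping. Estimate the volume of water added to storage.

ΔV ≈ 64100 m³

A = 1100 acres = 4.452 × 10^6 m²
ΔV = S × A × Δh = 0.0012 × 4.452 × 10^6 m² × 12 m = 64100 m³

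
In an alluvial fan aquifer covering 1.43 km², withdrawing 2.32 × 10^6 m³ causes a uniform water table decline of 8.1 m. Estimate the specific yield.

A = 1.43 km² = 1.43 × 10^6 m²
Sy = ΔV / (A × Δh) = 2.32 × 10^6 m³ / (1.43 × 10^6 m² × 8.1 m) = 0.2003

Sy ≈ 0.2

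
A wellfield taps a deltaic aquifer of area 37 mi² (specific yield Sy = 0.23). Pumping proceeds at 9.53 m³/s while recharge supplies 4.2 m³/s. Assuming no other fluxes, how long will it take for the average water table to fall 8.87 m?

A = 37 mi² = 9.583 × 10^7 m²
ΔV = Sy × A × Δh = 0.23 × 9.583 × 10^7 × 8.87 = 1.955 × 10^8 m³
Net withdrawal = 9.53 − 4.2 = 5.33 m³/s = 4.605 × 10^5 m³/d
t = ΔV / Q = 1.955 × 10^8 m³ / 4.605 × 10^5 m³/d = 424.5 d

t ≈ 425 days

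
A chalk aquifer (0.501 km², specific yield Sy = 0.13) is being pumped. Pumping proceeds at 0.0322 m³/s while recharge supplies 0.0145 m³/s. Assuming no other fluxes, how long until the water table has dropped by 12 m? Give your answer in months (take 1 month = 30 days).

t ≈ 17 months

A = 0.501 km² = 5.01 × 10^5 m²
ΔV = Sy × A × Δh = 0.13 × 5.01 × 10^5 × 12 = 7.816 × 10^5 m³
Net withdrawal = 0.0322 − 0.0145 = 0.0177 m³/s = 1529 m³/d
t = ΔV / Q = 7.816 × 10^5 m³ / 1529 m³/d = 511.1 d
t = 511.1 d ≈ 17.04 months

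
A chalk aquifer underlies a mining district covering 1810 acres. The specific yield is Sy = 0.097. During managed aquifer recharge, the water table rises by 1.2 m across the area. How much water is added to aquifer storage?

A = 1810 acres = 7.325 × 10^6 m²
ΔV = Sy × A × Δh = 0.097 × 7.325 × 10^6 m² × 1.2 m = 8.526 × 10^5 m³

ΔV ≈ 8.53 × 10^5 m³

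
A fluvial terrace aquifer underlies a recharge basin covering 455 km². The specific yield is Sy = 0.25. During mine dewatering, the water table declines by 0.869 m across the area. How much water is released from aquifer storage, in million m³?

ΔV ≈ 98.8 million m³

A = 455 km² = 4.55 × 10^8 m²
ΔV = Sy × A × Δh = 0.25 × 4.55 × 10^8 m² × 0.869 m = 9.885 × 10^7 m³
ΔV = 9.885 × 10^7 m³ = 98.85 million m³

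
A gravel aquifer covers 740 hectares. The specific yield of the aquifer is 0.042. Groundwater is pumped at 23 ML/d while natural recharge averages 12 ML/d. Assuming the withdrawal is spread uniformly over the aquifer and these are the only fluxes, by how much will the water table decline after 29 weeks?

Δh ≈ 7.18 m

A = 740 hectares = 7.4 × 10^6 m²
Net abstraction = 23 − 12 = 11 ML/d
Q_net = 11 ML/d = 11000 m³/d
t = 29 weeks = 203 d
ΔV = Q × t = 11000 m³/d × 203 d = 2.233 × 10^6 m³
Δh = ΔV / (Sy × A) = 2.233 × 10^6 / (0.042 × 7.4 × 10^6) = 7.185 m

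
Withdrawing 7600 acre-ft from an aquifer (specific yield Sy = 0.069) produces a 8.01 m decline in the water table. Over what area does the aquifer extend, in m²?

A ≈ 1.7 × 10^7 m²

ΔV = 7600 acre-ft = 9.374 × 10^6 m³
A = ΔV / (Sy × Δh) = 9.374 × 10^6 / (0.069 × 8.01) = 1.696 × 10^7 m²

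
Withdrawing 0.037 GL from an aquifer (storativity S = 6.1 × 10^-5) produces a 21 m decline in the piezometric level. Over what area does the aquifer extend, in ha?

A ≈ 2890 ha

ΔV = 0.037 GL = 37000 m³
A = ΔV / (S × Δh) = 37000 / (6.1 × 10^-5 × 21) = 2.888 × 10^7 m²
A = 2.888 × 10^7 m² = 2888 ha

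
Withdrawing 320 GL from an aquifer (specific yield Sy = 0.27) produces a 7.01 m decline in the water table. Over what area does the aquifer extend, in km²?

ΔV = 320 GL = 3.2 × 10^8 m³
A = ΔV / (Sy × Δh) = 3.2 × 10^8 / (0.27 × 7.01) = 1.691 × 10^8 m²
A = 1.691 × 10^8 m² = 169.1 km²

A ≈ 169 km²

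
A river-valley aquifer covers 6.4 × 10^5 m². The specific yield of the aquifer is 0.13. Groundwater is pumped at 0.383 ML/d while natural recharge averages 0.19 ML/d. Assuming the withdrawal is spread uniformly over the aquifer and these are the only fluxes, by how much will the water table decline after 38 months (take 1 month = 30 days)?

Δh ≈ 2.64 m

Net abstraction = 0.383 − 0.19 = 0.193 ML/d
Q_net = 0.193 ML/d = 193 m³/d
t = 38 months = 1140 d
ΔV = Q × t = 193 m³/d × 1140 d = 2.2 × 10^5 m³
Δh = ΔV / (Sy × A) = 2.2 × 10^5 / (0.13 × 6.4 × 10^5) = 2.644 m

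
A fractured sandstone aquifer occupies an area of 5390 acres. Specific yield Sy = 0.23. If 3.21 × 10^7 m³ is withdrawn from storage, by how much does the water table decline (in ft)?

Δh ≈ 21 ft

A = 5390 acres = 2.181 × 10^7 m²
Δh = ΔV / (Sy × A) = 3.21 × 10^7 m³ / (0.23 × 2.181 × 10^7 m²) = 6.398 m
Δh = 6.398 m = 20.99 ft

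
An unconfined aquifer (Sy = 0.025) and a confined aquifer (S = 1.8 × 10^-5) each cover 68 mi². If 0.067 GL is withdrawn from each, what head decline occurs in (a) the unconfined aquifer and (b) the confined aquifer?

Δh_u ≈ 0.0152 m; Δh_c ≈ 21.1 m

A = 68 mi² = 1.761 × 10^8 m²
ΔV = 0.067 GL = 67000 m³
Unconfined: Δh_u = ΔV/(Sy·A) = 67000/(0.025 × 1.761 × 10^8) = 0.01522 m
Confined: Δh_c = ΔV/(S·A) = 67000/(1.8 × 10^-5 × 1.761 × 10^8) = 21.13 m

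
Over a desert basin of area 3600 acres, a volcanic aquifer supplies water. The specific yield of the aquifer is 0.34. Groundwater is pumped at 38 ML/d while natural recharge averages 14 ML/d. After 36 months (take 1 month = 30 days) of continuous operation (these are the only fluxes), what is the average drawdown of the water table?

A = 3600 acres = 1.457 × 10^7 m²
Net abstraction = 38 − 14 = 24 ML/d
Q_net = 24 ML/d = 24000 m³/d
t = 36 months = 1080 d
ΔV = Q × t = 24000 m³/d × 1080 d = 2.592 × 10^7 m³
Δh = ΔV / (Sy × A) = 2.592 × 10^7 / (0.34 × 1.457 × 10^7) = 5.233 m

Δh ≈ 5.23 m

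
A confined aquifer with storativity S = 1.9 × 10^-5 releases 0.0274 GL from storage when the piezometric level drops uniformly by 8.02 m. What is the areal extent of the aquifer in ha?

ΔV = 0.0274 GL = 27400 m³
A = ΔV / (S × Δh) = 27400 / (1.9 × 10^-5 × 8.02) = 1.798 × 10^8 m²
A = 1.798 × 10^8 m² = 17980 ha

A ≈ 18000 ha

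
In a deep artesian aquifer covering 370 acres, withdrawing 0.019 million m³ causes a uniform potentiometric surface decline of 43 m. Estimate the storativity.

A = 370 acres = 1.497 × 10^6 m²
ΔV = 0.019 million m³ = 19000 m³
S = ΔV / (A × Δh) = 19000 m³ / (1.497 × 10^6 m² × 43 m) = 2.951 × 10^-4

S ≈ 3 × 10^-4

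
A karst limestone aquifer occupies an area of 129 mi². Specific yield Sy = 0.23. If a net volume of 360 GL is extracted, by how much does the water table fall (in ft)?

Δh ≈ 15.4 ft

A = 129 mi² = 3.341 × 10^8 m²
ΔV = 360 GL = 3.6 × 10^8 m³
Δh = ΔV / (Sy × A) = 3.6 × 10^8 m³ / (0.23 × 3.341 × 10^8 m²) = 4.685 m
Δh = 4.685 m = 15.37 ft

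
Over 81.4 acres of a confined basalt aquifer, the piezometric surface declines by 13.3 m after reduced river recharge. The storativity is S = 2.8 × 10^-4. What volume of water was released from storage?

ΔV ≈ 1230 m³

A = 81.4 acres = 3.294 × 10^5 m²
ΔV = S × A × Δh = 2.8 × 10^-4 × 3.294 × 10^5 m² × 13.3 m = 1227 m³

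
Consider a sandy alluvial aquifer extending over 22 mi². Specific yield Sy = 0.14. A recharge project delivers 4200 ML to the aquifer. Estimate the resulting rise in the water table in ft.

Δh ≈ 1.73 ft

A = 22 mi² = 5.698 × 10^7 m²
ΔV = 4200 ML = 4.2 × 10^6 m³
Δh = ΔV / (Sy × A) = 4.2 × 10^6 m³ / (0.14 × 5.698 × 10^7 m²) = 0.5265 m
Δh = 0.5265 m = 1.727 ft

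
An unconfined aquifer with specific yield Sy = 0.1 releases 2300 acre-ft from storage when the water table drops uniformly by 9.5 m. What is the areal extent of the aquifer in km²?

A ≈ 2.99 km²

ΔV = 2300 acre-ft = 2.837 × 10^6 m³
A = ΔV / (Sy × Δh) = 2.837 × 10^6 / (0.1 × 9.5) = 2.986 × 10^6 m²
A = 2.986 × 10^6 m² = 2.986 km²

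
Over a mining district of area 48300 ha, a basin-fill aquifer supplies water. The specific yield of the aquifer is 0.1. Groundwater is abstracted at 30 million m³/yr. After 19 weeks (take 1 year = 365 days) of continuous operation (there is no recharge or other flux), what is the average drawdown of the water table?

A = 48300 ha = 4.83 × 10^8 m²
Q = 30 million m³/yr = 82190 m³/d
t = 19 weeks = 133 d
ΔV = Q × t = 82190 m³/d × 133 d = 1.093 × 10^7 m³
Δh = ΔV / (Sy × A) = 1.093 × 10^7 / (0.1 × 4.83 × 10^8) = 0.2263 m

Δh ≈ 0.226 m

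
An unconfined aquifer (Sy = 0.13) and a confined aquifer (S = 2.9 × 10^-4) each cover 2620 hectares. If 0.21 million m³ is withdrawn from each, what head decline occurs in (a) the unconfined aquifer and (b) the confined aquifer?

A = 2620 hectares = 2.62 × 10^7 m²
ΔV = 0.21 million m³ = 2.1 × 10^5 m³
Unconfined: Δh_u = ΔV/(Sy·A) = 2.1 × 10^5/(0.13 × 2.62 × 10^7) = 0.06166 m
Confined: Δh_c = ΔV/(S·A) = 2.1 × 10^5/(2.9 × 10^-4 × 2.62 × 10^7) = 27.64 m

Δh_u ≈ 0.0617 m; Δh_c ≈ 27.6 m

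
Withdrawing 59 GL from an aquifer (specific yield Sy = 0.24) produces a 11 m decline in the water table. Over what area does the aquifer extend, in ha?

ΔV = 59 GL = 5.9 × 10^7 m³
A = ΔV / (Sy × Δh) = 5.9 × 10^7 / (0.24 × 11) = 2.235 × 10^7 m²
A = 2.235 × 10^7 m² = 2235 ha

A ≈ 2230 ha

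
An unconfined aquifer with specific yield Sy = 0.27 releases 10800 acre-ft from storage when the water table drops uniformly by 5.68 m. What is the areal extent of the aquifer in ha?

ΔV = 10800 acre-ft = 1.332 × 10^7 m³
A = ΔV / (Sy × Δh) = 1.332 × 10^7 / (0.27 × 5.68) = 8.686 × 10^6 m²
A = 8.686 × 10^6 m² = 868.6 ha

A ≈ 869 ha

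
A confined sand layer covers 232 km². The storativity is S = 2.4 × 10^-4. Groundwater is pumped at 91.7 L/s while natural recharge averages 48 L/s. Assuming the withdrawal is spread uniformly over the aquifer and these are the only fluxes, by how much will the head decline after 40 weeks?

A = 232 km² = 2.32 × 10^8 m²
Net abstraction = 91.7 − 48 = 43.7 L/s
Q_net = 43.7 L/s = 3776 m³/d
t = 40 weeks = 280 d
ΔV = Q × t = 3776 m³/d × 280 d = 1.057 × 10^6 m³
Δh = ΔV / (S × A) = 1.057 × 10^6 / (2.4 × 10^-4 × 2.32 × 10^8) = 18.99 m

Δh ≈ 19 m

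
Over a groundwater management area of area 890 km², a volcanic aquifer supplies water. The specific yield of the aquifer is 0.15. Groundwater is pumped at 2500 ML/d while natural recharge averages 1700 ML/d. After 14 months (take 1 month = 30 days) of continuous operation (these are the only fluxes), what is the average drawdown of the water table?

A = 890 km² = 8.9 × 10^8 m²
Net abstraction = 2500 − 1700 = 800 ML/d
Q_net = 800 ML/d = 8 × 10^5 m³/d
t = 14 months = 420 d
ΔV = Q × t = 8 × 10^5 m³/d × 420 d = 3.36 × 10^8 m³
Δh = ΔV / (Sy × A) = 3.36 × 10^8 / (0.15 × 8.9 × 10^8) = 2.517 m

Δh ≈ 2.52 m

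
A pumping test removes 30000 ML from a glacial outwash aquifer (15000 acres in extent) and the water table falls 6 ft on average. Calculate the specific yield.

A = 15000 acres = 6.07 × 10^7 m²
Δh = 6 ft = 1.829 m
ΔV = 30000 ML = 3 × 10^7 m³
Sy = ΔV / (A × Δh) = 3 × 10^7 m³ / (6.07 × 10^7 m² × 1.829 m) = 0.2702

Sy ≈ 0.27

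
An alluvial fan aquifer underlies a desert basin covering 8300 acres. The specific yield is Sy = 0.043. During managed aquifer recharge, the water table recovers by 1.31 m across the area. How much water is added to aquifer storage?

A = 8300 acres = 3.359 × 10^7 m²
ΔV = Sy × A × Δh = 0.043 × 3.359 × 10^7 m² × 1.31 m = 1.892 × 10^6 m³

ΔV ≈ 1.89 × 10^6 m³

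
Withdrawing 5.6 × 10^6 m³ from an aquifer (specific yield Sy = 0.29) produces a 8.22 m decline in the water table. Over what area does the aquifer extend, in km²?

A = ΔV / (Sy × Δh) = 5.6 × 10^6 / (0.29 × 8.22) = 2.349 × 10^6 m²
A = 2.349 × 10^6 m² = 2.349 km²

A ≈ 2.35 km²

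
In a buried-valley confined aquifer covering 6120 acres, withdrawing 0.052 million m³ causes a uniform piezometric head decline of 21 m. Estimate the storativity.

A = 6120 acres = 2.477 × 10^7 m²
ΔV = 0.052 million m³ = 52000 m³
S = ΔV / (A × Δh) = 52000 m³ / (2.477 × 10^7 m² × 21 m) = 9.998 × 10^-5

S ≈ 1 × 10^-4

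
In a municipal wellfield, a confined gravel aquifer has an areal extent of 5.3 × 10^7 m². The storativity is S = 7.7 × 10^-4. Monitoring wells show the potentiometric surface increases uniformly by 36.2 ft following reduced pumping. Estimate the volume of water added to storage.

ΔV ≈ 4.5 × 10^5 m³

Δh = 36.2 ft = 11.03 m
ΔV = S × A × Δh = 7.7 × 10^-4 × 5.3 × 10^7 m² × 11.03 m = 4.503 × 10^5 m³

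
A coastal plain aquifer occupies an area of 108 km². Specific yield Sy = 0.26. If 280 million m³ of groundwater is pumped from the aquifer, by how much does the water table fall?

Δh ≈ 9.97 m

A = 108 km² = 1.08 × 10^8 m²
ΔV = 280 million m³ = 2.8 × 10^8 m³
Δh = ΔV / (Sy × A) = 2.8 × 10^8 m³ / (0.26 × 1.08 × 10^8 m²) = 9.972 m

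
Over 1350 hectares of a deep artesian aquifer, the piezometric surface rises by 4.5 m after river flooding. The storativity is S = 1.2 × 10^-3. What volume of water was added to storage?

A = 1350 hectares = 1.35 × 10^7 m²
ΔV = S × A × Δh = 0.0012 × 1.35 × 10^7 m² × 4.5 m = 72900 m³

ΔV ≈ 72900 m³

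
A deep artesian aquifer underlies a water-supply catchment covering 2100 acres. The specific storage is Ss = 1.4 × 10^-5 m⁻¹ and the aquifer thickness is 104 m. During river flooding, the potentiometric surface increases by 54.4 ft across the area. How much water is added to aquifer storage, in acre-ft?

ΔV ≈ 166 acre-ft

S = Ss × b = 1.4 × 10^-5 m⁻¹ × 104 m = 1.456 × 10^-3
A = 2100 acres = 8.498 × 10^6 m²
Δh = 54.4 ft = 16.58 m
ΔV = S × A × Δh = 0.001456 × 8.498 × 10^6 m² × 16.58 m = 2.052 × 10^5 m³
ΔV = 2.052 × 10^5 m³ = 166.3 acre-ft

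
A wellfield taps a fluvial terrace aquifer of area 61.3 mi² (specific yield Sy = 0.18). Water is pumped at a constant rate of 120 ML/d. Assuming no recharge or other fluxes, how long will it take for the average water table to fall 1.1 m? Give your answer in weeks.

A = 61.3 mi² = 1.588 × 10^8 m²
ΔV = Sy × A × Δh = 0.18 × 1.588 × 10^8 × 1.1 = 3.144 × 10^7 m³
Q = 120 ML/d = 1.2 × 10^5 m³/d
t = ΔV / Q = 3.144 × 10^7 m³ / 1.2 × 10^5 m³/d = 262 d
t = 262 d ≈ 37.42 weeks

t ≈ 37.4 weeks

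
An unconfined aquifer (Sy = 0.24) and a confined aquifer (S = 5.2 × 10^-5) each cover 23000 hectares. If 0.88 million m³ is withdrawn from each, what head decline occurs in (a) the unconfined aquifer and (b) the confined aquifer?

Δh_u ≈ 0.0159 m; Δh_c ≈ 73.6 m

A = 23000 hectares = 2.3 × 10^8 m²
ΔV = 0.88 million m³ = 8.8 × 10^5 m³
Unconfined: Δh_u = ΔV/(Sy·A) = 8.8 × 10^5/(0.24 × 2.3 × 10^8) = 0.01594 m
Confined: Δh_c = ΔV/(S·A) = 8.8 × 10^5/(5.2 × 10^-5 × 2.3 × 10^8) = 73.58 m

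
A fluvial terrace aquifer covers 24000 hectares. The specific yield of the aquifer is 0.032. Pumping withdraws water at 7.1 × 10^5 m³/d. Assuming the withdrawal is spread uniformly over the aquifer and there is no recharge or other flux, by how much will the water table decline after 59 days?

Δh ≈ 5.45 m

A = 24000 hectares = 2.4 × 10^8 m²
ΔV = Q × t = 7.1 × 10^5 m³/d × 59 d = 4.189 × 10^7 m³
Δh = ΔV / (Sy × A) = 4.189 × 10^7 / (0.032 × 2.4 × 10^8) = 5.454 m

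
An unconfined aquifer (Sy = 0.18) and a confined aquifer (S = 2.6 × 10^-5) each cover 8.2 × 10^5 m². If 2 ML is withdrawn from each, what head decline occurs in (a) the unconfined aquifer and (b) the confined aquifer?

ΔV = 2 ML = 2000 m³
Unconfined: Δh_u = ΔV/(Sy·A) = 2000/(0.18 × 8.2 × 10^5) = 0.01355 m
Confined: Δh_c = ΔV/(S·A) = 2000/(2.6 × 10^-5 × 8.2 × 10^5) = 93.81 m

Δh_u ≈ 0.0136 m; Δh_c ≈ 93.8 m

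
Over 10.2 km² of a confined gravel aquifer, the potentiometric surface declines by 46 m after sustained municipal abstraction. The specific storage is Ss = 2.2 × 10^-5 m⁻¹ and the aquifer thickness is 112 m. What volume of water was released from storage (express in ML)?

ΔV ≈ 1160 ML

S = Ss × b = 2.2 × 10^-5 m⁻¹ × 112 m = 2.464 × 10^-3
A = 10.2 km² = 1.02 × 10^7 m²
ΔV = S × A × Δh = 0.002464 × 1.02 × 10^7 m² × 46 m = 1.156 × 10^6 m³
ΔV = 1.156 × 10^6 m³ = 1156 ML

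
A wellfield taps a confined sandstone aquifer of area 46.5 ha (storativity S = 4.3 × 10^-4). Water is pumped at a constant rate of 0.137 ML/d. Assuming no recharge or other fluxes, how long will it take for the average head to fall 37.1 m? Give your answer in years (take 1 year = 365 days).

A = 46.5 ha = 4.65 × 10^5 m²
ΔV = S × A × Δh = 4.3 × 10^-4 × 4.65 × 10^5 × 37.1 = 7418 m³
Q = 0.137 ML/d = 137 m³/d
t = ΔV / Q = 7418 m³ / 137 m³/d = 54.15 d
t = 54.15 d ≈ 0.1483 years

t ≈ 0.148 years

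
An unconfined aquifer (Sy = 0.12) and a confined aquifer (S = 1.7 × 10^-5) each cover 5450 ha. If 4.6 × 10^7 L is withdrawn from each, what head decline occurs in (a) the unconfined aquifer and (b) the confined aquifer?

Δh_u ≈ 0.00703 m; Δh_c ≈ 49.6 m

A = 5450 ha = 5.45 × 10^7 m²
ΔV = 4.6 × 10^7 L = 46000 m³
Unconfined: Δh_u = ΔV/(Sy·A) = 46000/(0.12 × 5.45 × 10^7) = 0.007034 m
Confined: Δh_c = ΔV/(S·A) = 46000/(1.7 × 10^-5 × 5.45 × 10^7) = 49.65 m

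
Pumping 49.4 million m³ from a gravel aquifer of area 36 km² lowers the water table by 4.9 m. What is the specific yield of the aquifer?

A = 36 km² = 3.6 × 10^7 m²
ΔV = 49.4 million m³ = 4.94 × 10^7 m³
Sy = ΔV / (A × Δh) = 4.94 × 10^7 m³ / (3.6 × 10^7 m² × 4.9 m) = 0.28

Sy ≈ 0.28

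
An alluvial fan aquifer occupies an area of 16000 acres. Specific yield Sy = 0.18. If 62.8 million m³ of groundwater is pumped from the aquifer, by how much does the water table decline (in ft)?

Δh ≈ 17.7 ft

A = 16000 acres = 6.475 × 10^7 m²
ΔV = 62.8 million m³ = 6.28 × 10^7 m³
Δh = ΔV / (Sy × A) = 6.28 × 10^7 m³ / (0.18 × 6.475 × 10^7 m²) = 5.388 m
Δh = 5.388 m = 17.68 ft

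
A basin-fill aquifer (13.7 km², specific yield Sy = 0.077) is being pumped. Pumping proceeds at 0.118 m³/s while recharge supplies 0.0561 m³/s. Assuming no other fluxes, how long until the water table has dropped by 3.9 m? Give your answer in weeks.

A = 13.7 km² = 1.37 × 10^7 m²
ΔV = Sy × A × Δh = 0.077 × 1.37 × 10^7 × 3.9 = 4.114 × 10^6 m³
Net withdrawal = 0.118 − 0.0561 = 0.0619 m³/s = 5348 m³/d
t = ΔV / Q = 4.114 × 10^6 m³ / 5348 m³/d = 769.3 d
t = 769.3 d ≈ 109.9 weeks

t ≈ 110 weeks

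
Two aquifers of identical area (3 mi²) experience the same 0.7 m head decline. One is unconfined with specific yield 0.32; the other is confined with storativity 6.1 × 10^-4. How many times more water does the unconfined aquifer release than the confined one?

A = 3 mi² = 7.77 × 10^6 m²
Unconfined: ΔV_u = Sy × A × Δh = 0.32 × 7.77 × 10^6 × 0.7 = 1.74 × 10^6 m³
Confined: ΔV_c = S × A × Δh = 6.1 × 10^-4 × 7.77 × 10^6 × 0.7 = 3318 m³
Ratio = ΔV_u / ΔV_c = Sy / S = 0.32 / 6.1 × 10^-4 = 524.6

ΔV_u / ΔV_c ≈ 525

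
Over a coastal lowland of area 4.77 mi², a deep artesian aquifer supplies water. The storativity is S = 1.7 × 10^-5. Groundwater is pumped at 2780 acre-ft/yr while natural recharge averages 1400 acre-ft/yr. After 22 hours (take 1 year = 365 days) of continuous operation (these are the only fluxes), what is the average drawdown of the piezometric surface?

A = 4.77 mi² = 1.235 × 10^7 m²
Net abstraction = 2780 − 1400 = 1380 acre-ft/yr
Q_net = 1380 acre-ft/yr = 4664 m³/d
t = 22 hours = 0.9167 d
ΔV = Q × t = 4664 m³/d × 0.9167 d = 4275 m³
Δh = ΔV / (S × A) = 4275 / (1.7 × 10^-5 × 1.235 × 10^7) = 20.35 m

Δh ≈ 20.4 m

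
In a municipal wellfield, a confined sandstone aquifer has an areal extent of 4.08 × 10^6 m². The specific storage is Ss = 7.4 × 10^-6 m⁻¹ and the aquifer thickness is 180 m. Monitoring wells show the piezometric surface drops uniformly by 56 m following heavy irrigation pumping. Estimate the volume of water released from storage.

S = Ss × b = 7.4 × 10^-6 m⁻¹ × 180 m = 1.332 × 10^-3
ΔV = S × A × Δh = 0.001332 × 4.08 × 10^6 m² × 56 m = 3.043 × 10^5 m³

ΔV ≈ 3.04 × 10^5 m³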